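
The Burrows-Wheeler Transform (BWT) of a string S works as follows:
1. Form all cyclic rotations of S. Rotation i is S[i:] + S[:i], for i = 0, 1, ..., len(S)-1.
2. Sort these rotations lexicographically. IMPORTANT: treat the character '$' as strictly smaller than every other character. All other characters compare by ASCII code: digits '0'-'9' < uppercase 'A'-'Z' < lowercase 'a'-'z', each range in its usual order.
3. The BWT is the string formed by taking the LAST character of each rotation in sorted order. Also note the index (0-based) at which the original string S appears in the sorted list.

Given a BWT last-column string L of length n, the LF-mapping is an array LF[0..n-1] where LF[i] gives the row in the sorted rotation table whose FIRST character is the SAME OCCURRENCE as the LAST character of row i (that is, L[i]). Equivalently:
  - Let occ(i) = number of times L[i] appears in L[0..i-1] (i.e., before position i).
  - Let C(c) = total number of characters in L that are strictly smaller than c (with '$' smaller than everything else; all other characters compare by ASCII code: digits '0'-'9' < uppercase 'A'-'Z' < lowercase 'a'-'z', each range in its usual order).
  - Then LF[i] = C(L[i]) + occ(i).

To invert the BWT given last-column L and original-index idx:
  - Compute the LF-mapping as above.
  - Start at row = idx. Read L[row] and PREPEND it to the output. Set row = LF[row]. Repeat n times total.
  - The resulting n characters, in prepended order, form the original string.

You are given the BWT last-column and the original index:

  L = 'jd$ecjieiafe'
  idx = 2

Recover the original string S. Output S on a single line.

LF mapping: 10 3 0 4 2 11 8 5 9 1 7 6
Walk LF starting at row 2, prepending L[row]:
  step 1: row=2, L[2]='$', prepend. Next row=LF[2]=0
  step 2: row=0, L[0]='j', prepend. Next row=LF[0]=10
  step 3: row=10, L[10]='f', prepend. Next row=LF[10]=7
  step 4: row=7, L[7]='e', prepend. Next row=LF[7]=5
  step 5: row=5, L[5]='j', prepend. Next row=LF[5]=11
  step 6: row=11, L[11]='e', prepend. Next row=LF[11]=6
  step 7: row=6, L[6]='i', prepend. Next row=LF[6]=8
  step 8: row=8, L[8]='i', prepend. Next row=LF[8]=9
  step 9: row=9, L[9]='a', prepend. Next row=LF[9]=1
  step 10: row=1, L[1]='d', prepend. Next row=LF[1]=3
  step 11: row=3, L[3]='e', prepend. Next row=LF[3]=4
  step 12: row=4, L[4]='c', prepend. Next row=LF[4]=2
Reversed output: cedaiiejefj$

Answer: cedaiiejefj$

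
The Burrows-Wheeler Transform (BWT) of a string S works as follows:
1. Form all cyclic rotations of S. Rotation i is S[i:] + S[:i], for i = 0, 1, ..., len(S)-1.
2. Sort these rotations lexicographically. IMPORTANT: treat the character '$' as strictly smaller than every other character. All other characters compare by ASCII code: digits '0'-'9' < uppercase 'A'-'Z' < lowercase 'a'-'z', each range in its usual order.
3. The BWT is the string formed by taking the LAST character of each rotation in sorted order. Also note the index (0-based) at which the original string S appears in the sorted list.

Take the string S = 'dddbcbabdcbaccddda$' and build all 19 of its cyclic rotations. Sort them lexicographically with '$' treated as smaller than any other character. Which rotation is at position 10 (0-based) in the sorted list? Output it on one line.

All 19 rotations (rotation i = S[i:]+S[:i]):
  rot[0] = dddbcbabdcbaccddda$
  rot[1] = ddbcbabdcbaccddda$d
  rot[2] = dbcbabdcbaccddda$dd
  rot[3] = bcbabdcbaccddda$ddd
  rot[4] = cbabdcbaccddda$dddb
  rot[5] = babdcbaccddda$dddbc
  rot[6] = abdcbaccddda$dddbcb
  rot[7] = bdcbaccddda$dddbcba
  rot[8] = dcbaccddda$dddbcbab
  rot[9] = cbaccddda$dddbcbabd
  rot[10] = baccddda$dddbcbabdc
  rot[11] = accddda$dddbcbabdcb
  rot[12] = ccddda$dddbcbabdcba
  rot[13] = cddda$dddbcbabdcbac
  rot[14] = ddda$dddbcbabdcbacc
  rot[15] = dda$dddbcbabdcbaccd
  rot[16] = da$dddbcbabdcbaccdd
  rot[17] = a$dddbcbabdcbaccddd
  rot[18] = $dddbcbabdcbaccddda
Sorted (with $ < everything):
  sorted[0] = $dddbcbabdcbaccddda
  sorted[1] = a$dddbcbabdcbaccddd
  sorted[2] = abdcbaccddda$dddbcb
  sorted[3] = accddda$dddbcbabdcb
  sorted[4] = babdcbaccddda$dddbc
  sorted[5] = baccddda$dddbcbabdc
  sorted[6] = bcbabdcbaccddda$ddd
  sorted[7] = bdcbaccddda$dddbcba
  sorted[8] = cbabdcbaccddda$dddb
  sorted[9] = cbaccddda$dddbcbabd
  sorted[10] = ccddda$dddbcbabdcba
  sorted[11] = cddda$dddbcbabdcbac
  sorted[12] = da$dddbcbabdcbaccdd
  sorted[13] = dbcbabdcbaccddda$dd
  sorted[14] = dcbaccddda$dddbcbab
  sorted[15] = dda$dddbcbabdcbaccd
  sorted[16] = ddbcbabdcbaccddda$d
  sorted[17] = ddda$dddbcbabdcbacc
  sorted[18] = dddbcbabdcbaccddda$
sorted[10] = ccddda$dddbcbabdcba

Answer: ccddda$dddbcbabdcba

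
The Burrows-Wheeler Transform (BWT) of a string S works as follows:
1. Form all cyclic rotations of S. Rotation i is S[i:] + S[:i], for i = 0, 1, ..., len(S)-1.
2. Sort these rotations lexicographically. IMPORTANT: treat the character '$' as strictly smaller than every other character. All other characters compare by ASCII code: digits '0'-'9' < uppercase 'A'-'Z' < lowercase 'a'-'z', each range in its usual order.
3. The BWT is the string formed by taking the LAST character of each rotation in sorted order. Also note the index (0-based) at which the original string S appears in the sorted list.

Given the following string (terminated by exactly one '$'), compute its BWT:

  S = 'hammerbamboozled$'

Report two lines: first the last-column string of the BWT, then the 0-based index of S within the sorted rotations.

All 17 rotations (rotation i = S[i:]+S[:i]):
  rot[0] = hammerbamboozled$
  rot[1] = ammerbamboozled$h
  rot[2] = mmerbamboozled$ha
  rot[3] = merbamboozled$ham
  rot[4] = erbamboozled$hamm
  rot[5] = rbamboozled$hamme
  rot[6] = bamboozled$hammer
  rot[7] = amboozled$hammerb
  rot[8] = mboozled$hammerba
  rot[9] = boozled$hammerbam
  rot[10] = oozled$hammerbamb
  rot[11] = ozled$hammerbambo
  rot[12] = zled$hammerbamboo
  rot[13] = led$hammerbambooz
  rot[14] = ed$hammerbamboozl
  rot[15] = d$hammerbamboozle
  rot[16] = $hammerbamboozled
Sorted (with $ < everything):
  sorted[0] = $hammerbamboozled  (last char: 'd')
  sorted[1] = amboozled$hammerb  (last char: 'b')
  sorted[2] = ammerbamboozled$h  (last char: 'h')
  sorted[3] = bamboozled$hammer  (last char: 'r')
  sorted[4] = boozled$hammerbam  (last char: 'm')
  sorted[5] = d$hammerbamboozle  (last char: 'e')
  sorted[6] = ed$hammerbamboozl  (last char: 'l')
  sorted[7] = erbamboozled$hamm  (last char: 'm')
  sorted[8] = hammerbamboozled$  (last char: '$')
  sorted[9] = led$hammerbambooz  (last char: 'z')
  sorted[10] = mboozled$hammerba  (last char: 'a')
  sorted[11] = merbamboozled$ham  (last char: 'm')
  sorted[12] = mmerbamboozled$ha  (last char: 'a')
  sorted[13] = oozled$hammerbamb  (last char: 'b')
  sorted[14] = ozled$hammerbambo  (last char: 'o')
  sorted[15] = rbamboozled$hamme  (last char: 'e')
  sorted[16] = zled$hammerbamboo  (last char: 'o')
Last column: dbhrmelm$zamaboeo
Original string S is at sorted index 8

Answer: dbhrmelm$zamaboeo
8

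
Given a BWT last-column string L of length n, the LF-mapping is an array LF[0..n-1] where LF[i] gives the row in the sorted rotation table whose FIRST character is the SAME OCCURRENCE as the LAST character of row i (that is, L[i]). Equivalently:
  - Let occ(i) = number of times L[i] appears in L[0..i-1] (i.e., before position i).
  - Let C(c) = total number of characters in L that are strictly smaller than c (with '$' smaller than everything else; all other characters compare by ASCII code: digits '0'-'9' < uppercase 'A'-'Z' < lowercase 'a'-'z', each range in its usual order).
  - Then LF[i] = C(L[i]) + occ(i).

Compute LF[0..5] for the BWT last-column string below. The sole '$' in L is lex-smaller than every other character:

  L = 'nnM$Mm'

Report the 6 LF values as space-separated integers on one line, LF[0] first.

Answer: 4 5 1 0 2 3

Derivation:
Char counts: '$':1, 'M':2, 'm':1, 'n':2
C (first-col start): C('$')=0, C('M')=1, C('m')=3, C('n')=4
L[0]='n': occ=0, LF[0]=C('n')+0=4+0=4
L[1]='n': occ=1, LF[1]=C('n')+1=4+1=5
L[2]='M': occ=0, LF[2]=C('M')+0=1+0=1
L[3]='$': occ=0, LF[3]=C('$')+0=0+0=0
L[4]='M': occ=1, LF[4]=C('M')+1=1+1=2
L[5]='m': occ=0, LF[5]=C('m')+0=3+0=3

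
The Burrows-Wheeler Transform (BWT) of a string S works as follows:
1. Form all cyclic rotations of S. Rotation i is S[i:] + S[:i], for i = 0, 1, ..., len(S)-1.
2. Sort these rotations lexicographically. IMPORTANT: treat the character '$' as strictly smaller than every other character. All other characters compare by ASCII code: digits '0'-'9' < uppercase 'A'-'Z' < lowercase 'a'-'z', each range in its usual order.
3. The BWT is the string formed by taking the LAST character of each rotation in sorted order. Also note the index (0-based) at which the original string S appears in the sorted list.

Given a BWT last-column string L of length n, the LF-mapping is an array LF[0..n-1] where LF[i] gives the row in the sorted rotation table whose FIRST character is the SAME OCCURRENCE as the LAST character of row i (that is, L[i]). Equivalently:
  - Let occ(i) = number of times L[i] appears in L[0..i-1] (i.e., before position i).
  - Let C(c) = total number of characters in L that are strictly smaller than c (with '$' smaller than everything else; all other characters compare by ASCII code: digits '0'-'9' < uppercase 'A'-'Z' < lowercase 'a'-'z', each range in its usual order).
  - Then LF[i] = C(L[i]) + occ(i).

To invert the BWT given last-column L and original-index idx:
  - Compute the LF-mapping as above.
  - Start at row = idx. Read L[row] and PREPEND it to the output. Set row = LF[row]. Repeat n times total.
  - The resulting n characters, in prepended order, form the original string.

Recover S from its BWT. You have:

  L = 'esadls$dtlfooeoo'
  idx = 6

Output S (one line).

LF mapping: 4 13 1 2 7 14 0 3 15 8 6 9 10 5 11 12
Walk LF starting at row 6, prepending L[row]:
  step 1: row=6, L[6]='$', prepend. Next row=LF[6]=0
  step 2: row=0, L[0]='e', prepend. Next row=LF[0]=4
  step 3: row=4, L[4]='l', prepend. Next row=LF[4]=7
  step 4: row=7, L[7]='d', prepend. Next row=LF[7]=3
  step 5: row=3, L[3]='d', prepend. Next row=LF[3]=2
  step 6: row=2, L[2]='a', prepend. Next row=LF[2]=1
  step 7: row=1, L[1]='s', prepend. Next row=LF[1]=13
  step 8: row=13, L[13]='e', prepend. Next row=LF[13]=5
  step 9: row=5, L[5]='s', prepend. Next row=LF[5]=14
  step 10: row=14, L[14]='o', prepend. Next row=LF[14]=11
  step 11: row=11, L[11]='o', prepend. Next row=LF[11]=9
  step 12: row=9, L[9]='l', prepend. Next row=LF[9]=8
  step 13: row=8, L[8]='t', prepend. Next row=LF[8]=15
  step 14: row=15, L[15]='o', prepend. Next row=LF[15]=12
  step 15: row=12, L[12]='o', prepend. Next row=LF[12]=10
  step 16: row=10, L[10]='f', prepend. Next row=LF[10]=6
Reversed output: footloosesaddle$

Answer: footloosesaddle$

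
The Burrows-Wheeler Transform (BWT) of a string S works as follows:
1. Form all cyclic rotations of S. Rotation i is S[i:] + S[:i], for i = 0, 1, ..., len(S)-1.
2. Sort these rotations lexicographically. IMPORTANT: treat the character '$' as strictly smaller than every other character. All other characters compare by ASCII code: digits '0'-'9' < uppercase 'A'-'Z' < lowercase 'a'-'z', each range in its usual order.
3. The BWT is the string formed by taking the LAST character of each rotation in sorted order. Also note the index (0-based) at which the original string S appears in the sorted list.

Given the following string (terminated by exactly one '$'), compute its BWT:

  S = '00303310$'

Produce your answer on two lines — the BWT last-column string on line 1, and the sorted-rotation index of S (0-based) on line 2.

All 9 rotations (rotation i = S[i:]+S[:i]):
  rot[0] = 00303310$
  rot[1] = 0303310$0
  rot[2] = 303310$00
  rot[3] = 03310$003
  rot[4] = 3310$0030
  rot[5] = 310$00303
  rot[6] = 10$003033
  rot[7] = 0$0030331
  rot[8] = $00303310
Sorted (with $ < everything):
  sorted[0] = $00303310  (last char: '0')
  sorted[1] = 0$0030331  (last char: '1')
  sorted[2] = 00303310$  (last char: '$')
  sorted[3] = 0303310$0  (last char: '0')
  sorted[4] = 03310$003  (last char: '3')
  sorted[5] = 10$003033  (last char: '3')
  sorted[6] = 303310$00  (last char: '0')
  sorted[7] = 310$00303  (last char: '3')
  sorted[8] = 3310$0030  (last char: '0')
Last column: 01$033030
Original string S is at sorted index 2

Answer: 01$033030
2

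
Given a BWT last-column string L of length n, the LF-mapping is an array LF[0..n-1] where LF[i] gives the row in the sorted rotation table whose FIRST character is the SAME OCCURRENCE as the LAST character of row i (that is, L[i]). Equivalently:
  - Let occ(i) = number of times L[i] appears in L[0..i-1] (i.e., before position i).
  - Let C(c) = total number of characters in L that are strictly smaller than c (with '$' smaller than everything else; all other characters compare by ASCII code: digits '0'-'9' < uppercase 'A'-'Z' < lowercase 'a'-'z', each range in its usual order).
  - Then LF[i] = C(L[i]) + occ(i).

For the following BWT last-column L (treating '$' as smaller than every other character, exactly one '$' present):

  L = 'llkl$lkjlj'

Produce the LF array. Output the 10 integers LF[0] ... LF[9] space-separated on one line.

Char counts: '$':1, 'j':2, 'k':2, 'l':5
C (first-col start): C('$')=0, C('j')=1, C('k')=3, C('l')=5
L[0]='l': occ=0, LF[0]=C('l')+0=5+0=5
L[1]='l': occ=1, LF[1]=C('l')+1=5+1=6
L[2]='k': occ=0, LF[2]=C('k')+0=3+0=3
L[3]='l': occ=2, LF[3]=C('l')+2=5+2=7
L[4]='$': occ=0, LF[4]=C('$')+0=0+0=0
L[5]='l': occ=3, LF[5]=C('l')+3=5+3=8
L[6]='k': occ=1, LF[6]=C('k')+1=3+1=4
L[7]='j': occ=0, LF[7]=C('j')+0=1+0=1
L[8]='l': occ=4, LF[8]=C('l')+4=5+4=9
L[9]='j': occ=1, LF[9]=C('j')+1=1+1=2

Answer: 5 6 3 7 0 8 4 1 9 2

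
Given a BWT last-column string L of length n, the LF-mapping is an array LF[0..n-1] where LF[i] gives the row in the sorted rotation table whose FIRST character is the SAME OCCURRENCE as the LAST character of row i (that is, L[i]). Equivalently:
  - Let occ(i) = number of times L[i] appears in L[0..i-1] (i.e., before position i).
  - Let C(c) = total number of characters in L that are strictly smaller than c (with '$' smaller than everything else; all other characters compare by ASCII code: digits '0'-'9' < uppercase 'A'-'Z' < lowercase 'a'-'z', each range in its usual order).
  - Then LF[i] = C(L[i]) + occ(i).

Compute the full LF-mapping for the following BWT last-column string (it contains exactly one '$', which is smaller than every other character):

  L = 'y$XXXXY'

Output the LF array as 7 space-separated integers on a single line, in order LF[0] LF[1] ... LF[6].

Answer: 6 0 1 2 3 4 5

Derivation:
Char counts: '$':1, 'X':4, 'Y':1, 'y':1
C (first-col start): C('$')=0, C('X')=1, C('Y')=5, C('y')=6
L[0]='y': occ=0, LF[0]=C('y')+0=6+0=6
L[1]='$': occ=0, LF[1]=C('$')+0=0+0=0
L[2]='X': occ=0, LF[2]=C('X')+0=1+0=1
L[3]='X': occ=1, LF[3]=C('X')+1=1+1=2
L[4]='X': occ=2, LF[4]=C('X')+2=1+2=3
L[5]='X': occ=3, LF[5]=C('X')+3=1+3=4
L[6]='Y': occ=0, LF[6]=C('Y')+0=5+0=5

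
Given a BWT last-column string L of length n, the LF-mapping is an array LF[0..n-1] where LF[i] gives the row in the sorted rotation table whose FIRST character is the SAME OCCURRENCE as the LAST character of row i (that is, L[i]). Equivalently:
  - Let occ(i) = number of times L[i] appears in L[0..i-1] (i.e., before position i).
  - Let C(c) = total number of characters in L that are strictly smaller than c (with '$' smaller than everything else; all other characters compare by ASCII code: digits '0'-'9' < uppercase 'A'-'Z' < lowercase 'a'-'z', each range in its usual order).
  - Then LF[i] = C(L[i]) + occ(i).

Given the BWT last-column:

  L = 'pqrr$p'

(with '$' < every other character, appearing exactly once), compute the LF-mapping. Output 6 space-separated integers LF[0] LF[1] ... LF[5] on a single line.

Char counts: '$':1, 'p':2, 'q':1, 'r':2
C (first-col start): C('$')=0, C('p')=1, C('q')=3, C('r')=4
L[0]='p': occ=0, LF[0]=C('p')+0=1+0=1
L[1]='q': occ=0, LF[1]=C('q')+0=3+0=3
L[2]='r': occ=0, LF[2]=C('r')+0=4+0=4
L[3]='r': occ=1, LF[3]=C('r')+1=4+1=5
L[4]='$': occ=0, LF[4]=C('$')+0=0+0=0
L[5]='p': occ=1, LF[5]=C('p')+1=1+1=2

Answer: 1 3 4 5 0 2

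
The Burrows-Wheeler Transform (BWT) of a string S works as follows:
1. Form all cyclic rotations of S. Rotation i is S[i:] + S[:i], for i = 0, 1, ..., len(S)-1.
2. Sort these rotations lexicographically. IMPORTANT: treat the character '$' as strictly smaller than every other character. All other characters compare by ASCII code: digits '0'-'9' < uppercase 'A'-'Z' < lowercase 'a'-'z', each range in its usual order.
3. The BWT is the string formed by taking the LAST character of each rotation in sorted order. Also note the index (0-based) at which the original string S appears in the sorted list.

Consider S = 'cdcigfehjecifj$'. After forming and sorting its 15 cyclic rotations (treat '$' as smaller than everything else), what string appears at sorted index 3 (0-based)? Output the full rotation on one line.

Answer: cigfehjecifj$cd

Derivation:
All 15 rotations (rotation i = S[i:]+S[:i]):
  rot[0] = cdcigfehjecifj$
  rot[1] = dcigfehjecifj$c
  rot[2] = cigfehjecifj$cd
  rot[3] = igfehjecifj$cdc
  rot[4] = gfehjecifj$cdci
  rot[5] = fehjecifj$cdcig
  rot[6] = ehjecifj$cdcigf
  rot[7] = hjecifj$cdcigfe
  rot[8] = jecifj$cdcigfeh
  rot[9] = ecifj$cdcigfehj
  rot[10] = cifj$cdcigfehje
  rot[11] = ifj$cdcigfehjec
  rot[12] = fj$cdcigfehjeci
  rot[13] = j$cdcigfehjecif
  rot[14] = $cdcigfehjecifj
Sorted (with $ < everything):
  sorted[0] = $cdcigfehjecifj
  sorted[1] = cdcigfehjecifj$
  sorted[2] = cifj$cdcigfehje
  sorted[3] = cigfehjecifj$cd
  sorted[4] = dcigfehjecifj$c
  sorted[5] = ecifj$cdcigfehj
  sorted[6] = ehjecifj$cdcigf
  sorted[7] = fehjecifj$cdcig
  sorted[8] = fj$cdcigfehjeci
  sorted[9] = gfehjecifj$cdci
  sorted[10] = hjecifj$cdcigfe
  sorted[11] = ifj$cdcigfehjec
  sorted[12] = igfehjecifj$cdc
  sorted[13] = j$cdcigfehjecif
  sorted[14] = jecifj$cdcigfeh
sorted[3] = cigfehjecifj$cd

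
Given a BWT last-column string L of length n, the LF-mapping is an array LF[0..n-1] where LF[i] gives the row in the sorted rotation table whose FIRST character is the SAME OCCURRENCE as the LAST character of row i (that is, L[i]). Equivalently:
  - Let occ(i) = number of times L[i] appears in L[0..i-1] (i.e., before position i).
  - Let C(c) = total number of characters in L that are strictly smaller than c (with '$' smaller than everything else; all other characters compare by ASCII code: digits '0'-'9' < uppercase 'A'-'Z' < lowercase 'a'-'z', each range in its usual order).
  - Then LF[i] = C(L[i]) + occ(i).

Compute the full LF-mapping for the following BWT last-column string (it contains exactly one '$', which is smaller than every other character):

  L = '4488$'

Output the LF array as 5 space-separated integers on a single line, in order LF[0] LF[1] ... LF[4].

Answer: 1 2 3 4 0

Derivation:
Char counts: '$':1, '4':2, '8':2
C (first-col start): C('$')=0, C('4')=1, C('8')=3
L[0]='4': occ=0, LF[0]=C('4')+0=1+0=1
L[1]='4': occ=1, LF[1]=C('4')+1=1+1=2
L[2]='8': occ=0, LF[2]=C('8')+0=3+0=3
L[3]='8': occ=1, LF[3]=C('8')+1=3+1=4
L[4]='$': occ=0, LF[4]=C('$')+0=0+0=0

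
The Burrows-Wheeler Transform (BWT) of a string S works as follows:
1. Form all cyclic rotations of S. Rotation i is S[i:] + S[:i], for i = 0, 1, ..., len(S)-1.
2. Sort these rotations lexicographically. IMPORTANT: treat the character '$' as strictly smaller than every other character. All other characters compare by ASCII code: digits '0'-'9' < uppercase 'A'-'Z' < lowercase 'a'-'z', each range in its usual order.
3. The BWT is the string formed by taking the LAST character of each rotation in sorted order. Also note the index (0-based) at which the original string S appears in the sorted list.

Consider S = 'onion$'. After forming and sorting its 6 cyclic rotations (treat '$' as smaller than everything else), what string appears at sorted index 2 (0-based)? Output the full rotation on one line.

All 6 rotations (rotation i = S[i:]+S[:i]):
  rot[0] = onion$
  rot[1] = nion$o
  rot[2] = ion$on
  rot[3] = on$oni
  rot[4] = n$onio
  rot[5] = $onion
Sorted (with $ < everything):
  sorted[0] = $onion
  sorted[1] = ion$on
  sorted[2] = n$onio
  sorted[3] = nion$o
  sorted[4] = on$oni
  sorted[5] = onion$
sorted[2] = n$onio

Answer: n$onio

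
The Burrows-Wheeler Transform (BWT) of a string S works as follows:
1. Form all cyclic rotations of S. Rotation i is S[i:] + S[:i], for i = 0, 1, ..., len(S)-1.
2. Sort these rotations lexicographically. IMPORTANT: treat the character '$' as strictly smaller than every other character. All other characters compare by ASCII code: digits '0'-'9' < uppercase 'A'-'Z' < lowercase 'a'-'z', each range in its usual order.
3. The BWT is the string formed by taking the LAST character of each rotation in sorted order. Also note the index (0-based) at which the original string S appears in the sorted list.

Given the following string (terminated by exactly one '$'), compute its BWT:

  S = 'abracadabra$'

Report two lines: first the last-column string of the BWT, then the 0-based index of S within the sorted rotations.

All 12 rotations (rotation i = S[i:]+S[:i]):
  rot[0] = abracadabra$
  rot[1] = bracadabra$a
  rot[2] = racadabra$ab
  rot[3] = acadabra$abr
  rot[4] = cadabra$abra
  rot[5] = adabra$abrac
  rot[6] = dabra$abraca
  rot[7] = abra$abracad
  rot[8] = bra$abracada
  rot[9] = ra$abracadab
  rot[10] = a$abracadabr
  rot[11] = $abracadabra
Sorted (with $ < everything):
  sorted[0] = $abracadabra  (last char: 'a')
  sorted[1] = a$abracadabr  (last char: 'r')
  sorted[2] = abra$abracad  (last char: 'd')
  sorted[3] = abracadabra$  (last char: '$')
  sorted[4] = acadabra$abr  (last char: 'r')
  sorted[5] = adabra$abrac  (last char: 'c')
  sorted[6] = bra$abracada  (last char: 'a')
  sorted[7] = bracadabra$a  (last char: 'a')
  sorted[8] = cadabra$abra  (last char: 'a')
  sorted[9] = dabra$abraca  (last char: 'a')
  sorted[10] = ra$abracadab  (last char: 'b')
  sorted[11] = racadabra$ab  (last char: 'b')
Last column: ard$rcaaaabb
Original string S is at sorted index 3

Answer: ard$rcaaaabb
3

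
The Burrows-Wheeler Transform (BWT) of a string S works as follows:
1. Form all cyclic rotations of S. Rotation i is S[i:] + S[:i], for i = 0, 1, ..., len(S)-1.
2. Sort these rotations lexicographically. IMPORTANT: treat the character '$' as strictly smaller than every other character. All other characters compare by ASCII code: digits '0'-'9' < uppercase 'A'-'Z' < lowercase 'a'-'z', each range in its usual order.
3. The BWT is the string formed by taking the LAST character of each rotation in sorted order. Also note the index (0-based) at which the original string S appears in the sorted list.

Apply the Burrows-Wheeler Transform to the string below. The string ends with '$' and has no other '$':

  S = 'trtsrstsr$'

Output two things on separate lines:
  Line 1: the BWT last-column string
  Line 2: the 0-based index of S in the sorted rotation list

All 10 rotations (rotation i = S[i:]+S[:i]):
  rot[0] = trtsrstsr$
  rot[1] = rtsrstsr$t
  rot[2] = tsrstsr$tr
  rot[3] = srstsr$trt
  rot[4] = rstsr$trts
  rot[5] = stsr$trtsr
  rot[6] = tsr$trtsrs
  rot[7] = sr$trtsrst
  rot[8] = r$trtsrsts
  rot[9] = $trtsrstsr
Sorted (with $ < everything):
  sorted[0] = $trtsrstsr  (last char: 'r')
  sorted[1] = r$trtsrsts  (last char: 's')
  sorted[2] = rstsr$trts  (last char: 's')
  sorted[3] = rtsrstsr$t  (last char: 't')
  sorted[4] = sr$trtsrst  (last char: 't')
  sorted[5] = srstsr$trt  (last char: 't')
  sorted[6] = stsr$trtsr  (last char: 'r')
  sorted[7] = trtsrstsr$  (last char: '$')
  sorted[8] = tsr$trtsrs  (last char: 's')
  sorted[9] = tsrstsr$tr  (last char: 'r')
Last column: rsstttr$sr
Original string S is at sorted index 7

Answer: rsstttr$sr
7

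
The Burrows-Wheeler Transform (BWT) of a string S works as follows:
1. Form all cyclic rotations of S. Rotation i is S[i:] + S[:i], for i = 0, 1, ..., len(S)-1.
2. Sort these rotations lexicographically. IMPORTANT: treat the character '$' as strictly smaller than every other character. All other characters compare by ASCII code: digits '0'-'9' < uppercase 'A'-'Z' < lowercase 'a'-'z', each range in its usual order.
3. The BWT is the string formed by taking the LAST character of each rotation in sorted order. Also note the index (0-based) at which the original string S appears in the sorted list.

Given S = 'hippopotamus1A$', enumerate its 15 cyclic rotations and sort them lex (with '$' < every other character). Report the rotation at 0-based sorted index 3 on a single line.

Answer: amus1A$hippopot

Derivation:
All 15 rotations (rotation i = S[i:]+S[:i]):
  rot[0] = hippopotamus1A$
  rot[1] = ippopotamus1A$h
  rot[2] = ppopotamus1A$hi
  rot[3] = popotamus1A$hip
  rot[4] = opotamus1A$hipp
  rot[5] = potamus1A$hippo
  rot[6] = otamus1A$hippop
  rot[7] = tamus1A$hippopo
  rot[8] = amus1A$hippopot
  rot[9] = mus1A$hippopota
  rot[10] = us1A$hippopotam
  rot[11] = s1A$hippopotamu
  rot[12] = 1A$hippopotamus
  rot[13] = A$hippopotamus1
  rot[14] = $hippopotamus1A
Sorted (with $ < everything):
  sorted[0] = $hippopotamus1A
  sorted[1] = 1A$hippopotamus
  sorted[2] = A$hippopotamus1
  sorted[3] = amus1A$hippopot
  sorted[4] = hippopotamus1A$
  sorted[5] = ippopotamus1A$h
  sorted[6] = mus1A$hippopota
  sorted[7] = opotamus1A$hipp
  sorted[8] = otamus1A$hippop
  sorted[9] = popotamus1A$hip
  sorted[10] = potamus1A$hippo
  sorted[11] = ppopotamus1A$hi
  sorted[12] = s1A$hippopotamu
  sorted[13] = tamus1A$hippopo
  sorted[14] = us1A$hippopotam
sorted[3] = amus1A$hippopot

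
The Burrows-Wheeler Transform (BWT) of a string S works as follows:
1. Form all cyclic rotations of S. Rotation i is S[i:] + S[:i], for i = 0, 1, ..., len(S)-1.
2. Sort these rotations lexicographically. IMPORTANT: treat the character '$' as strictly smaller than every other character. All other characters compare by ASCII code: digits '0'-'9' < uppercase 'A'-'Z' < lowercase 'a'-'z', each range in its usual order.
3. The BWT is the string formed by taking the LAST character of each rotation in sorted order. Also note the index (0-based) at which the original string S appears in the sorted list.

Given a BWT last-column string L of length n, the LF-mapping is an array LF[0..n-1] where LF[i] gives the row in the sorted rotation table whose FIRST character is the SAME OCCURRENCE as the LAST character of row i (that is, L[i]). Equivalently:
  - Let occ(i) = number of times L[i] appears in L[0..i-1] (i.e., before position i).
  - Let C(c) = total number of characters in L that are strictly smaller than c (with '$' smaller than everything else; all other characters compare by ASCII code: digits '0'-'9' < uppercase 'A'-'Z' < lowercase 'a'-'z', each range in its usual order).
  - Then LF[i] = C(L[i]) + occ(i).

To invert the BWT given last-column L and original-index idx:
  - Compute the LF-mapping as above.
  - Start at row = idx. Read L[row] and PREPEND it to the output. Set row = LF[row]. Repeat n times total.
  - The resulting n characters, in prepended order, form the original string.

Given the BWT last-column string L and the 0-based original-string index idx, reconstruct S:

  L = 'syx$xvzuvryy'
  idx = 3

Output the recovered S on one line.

Answer: uxvvyryyzxs$

Derivation:
LF mapping: 2 8 6 0 7 4 11 3 5 1 9 10
Walk LF starting at row 3, prepending L[row]:
  step 1: row=3, L[3]='$', prepend. Next row=LF[3]=0
  step 2: row=0, L[0]='s', prepend. Next row=LF[0]=2
  step 3: row=2, L[2]='x', prepend. Next row=LF[2]=6
  step 4: row=6, L[6]='z', prepend. Next row=LF[6]=11
  step 5: row=11, L[11]='y', prepend. Next row=LF[11]=10
  step 6: row=10, L[10]='y', prepend. Next row=LF[10]=9
  step 7: row=9, L[9]='r', prepend. Next row=LF[9]=1
  step 8: row=1, L[1]='y', prepend. Next row=LF[1]=8
  step 9: row=8, L[8]='v', prepend. Next row=LF[8]=5
  step 10: row=5, L[5]='v', prepend. Next row=LF[5]=4
  step 11: row=4, L[4]='x', prepend. Next row=LF[4]=7
  step 12: row=7, L[7]='u', prepend. Next row=LF[7]=3
Reversed output: uxvvyryyzxs$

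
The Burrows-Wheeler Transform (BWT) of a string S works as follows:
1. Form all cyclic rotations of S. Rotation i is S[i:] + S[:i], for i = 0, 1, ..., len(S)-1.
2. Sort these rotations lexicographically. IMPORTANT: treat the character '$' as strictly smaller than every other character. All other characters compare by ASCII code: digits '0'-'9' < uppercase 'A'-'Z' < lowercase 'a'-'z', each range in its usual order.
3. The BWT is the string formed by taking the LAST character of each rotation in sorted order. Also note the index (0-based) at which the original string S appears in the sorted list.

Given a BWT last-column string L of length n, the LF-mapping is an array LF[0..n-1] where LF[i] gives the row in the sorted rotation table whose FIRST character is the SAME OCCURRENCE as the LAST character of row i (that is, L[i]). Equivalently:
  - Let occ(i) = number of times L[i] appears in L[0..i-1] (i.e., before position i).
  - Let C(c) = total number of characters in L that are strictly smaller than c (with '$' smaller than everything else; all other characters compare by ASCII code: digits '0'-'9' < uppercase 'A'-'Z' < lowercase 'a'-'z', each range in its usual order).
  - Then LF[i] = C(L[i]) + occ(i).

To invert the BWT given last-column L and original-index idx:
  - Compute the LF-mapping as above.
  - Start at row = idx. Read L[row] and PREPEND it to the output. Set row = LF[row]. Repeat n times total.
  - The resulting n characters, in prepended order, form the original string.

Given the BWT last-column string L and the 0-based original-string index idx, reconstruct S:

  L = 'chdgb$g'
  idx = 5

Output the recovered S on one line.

LF mapping: 2 6 3 4 1 0 5
Walk LF starting at row 5, prepending L[row]:
  step 1: row=5, L[5]='$', prepend. Next row=LF[5]=0
  step 2: row=0, L[0]='c', prepend. Next row=LF[0]=2
  step 3: row=2, L[2]='d', prepend. Next row=LF[2]=3
  step 4: row=3, L[3]='g', prepend. Next row=LF[3]=4
  step 5: row=4, L[4]='b', prepend. Next row=LF[4]=1
  step 6: row=1, L[1]='h', prepend. Next row=LF[1]=6
  step 7: row=6, L[6]='g', prepend. Next row=LF[6]=5
Reversed output: ghbgdc$

Answer: ghbgdc$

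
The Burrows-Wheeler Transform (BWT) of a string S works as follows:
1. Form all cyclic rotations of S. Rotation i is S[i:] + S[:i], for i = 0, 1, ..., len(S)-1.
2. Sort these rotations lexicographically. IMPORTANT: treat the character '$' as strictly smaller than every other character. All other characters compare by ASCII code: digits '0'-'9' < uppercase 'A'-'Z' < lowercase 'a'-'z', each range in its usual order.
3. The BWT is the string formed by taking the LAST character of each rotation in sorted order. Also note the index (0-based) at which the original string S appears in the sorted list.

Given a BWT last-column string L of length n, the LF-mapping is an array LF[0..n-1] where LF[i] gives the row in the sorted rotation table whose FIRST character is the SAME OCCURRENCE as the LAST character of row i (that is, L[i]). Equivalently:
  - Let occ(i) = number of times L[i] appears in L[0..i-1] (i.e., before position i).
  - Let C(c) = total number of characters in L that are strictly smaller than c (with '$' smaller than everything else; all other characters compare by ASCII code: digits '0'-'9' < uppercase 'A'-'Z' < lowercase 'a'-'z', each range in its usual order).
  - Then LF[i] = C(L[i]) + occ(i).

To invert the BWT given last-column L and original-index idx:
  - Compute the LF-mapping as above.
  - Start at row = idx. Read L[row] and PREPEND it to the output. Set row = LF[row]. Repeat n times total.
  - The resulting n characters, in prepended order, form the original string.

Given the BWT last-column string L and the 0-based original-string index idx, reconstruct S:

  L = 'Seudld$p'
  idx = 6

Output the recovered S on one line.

LF mapping: 1 4 7 2 5 3 0 6
Walk LF starting at row 6, prepending L[row]:
  step 1: row=6, L[6]='$', prepend. Next row=LF[6]=0
  step 2: row=0, L[0]='S', prepend. Next row=LF[0]=1
  step 3: row=1, L[1]='e', prepend. Next row=LF[1]=4
  step 4: row=4, L[4]='l', prepend. Next row=LF[4]=5
  step 5: row=5, L[5]='d', prepend. Next row=LF[5]=3
  step 6: row=3, L[3]='d', prepend. Next row=LF[3]=2
  step 7: row=2, L[2]='u', prepend. Next row=LF[2]=7
  step 8: row=7, L[7]='p', prepend. Next row=LF[7]=6
Reversed output: puddleS$

Answer: puddleS$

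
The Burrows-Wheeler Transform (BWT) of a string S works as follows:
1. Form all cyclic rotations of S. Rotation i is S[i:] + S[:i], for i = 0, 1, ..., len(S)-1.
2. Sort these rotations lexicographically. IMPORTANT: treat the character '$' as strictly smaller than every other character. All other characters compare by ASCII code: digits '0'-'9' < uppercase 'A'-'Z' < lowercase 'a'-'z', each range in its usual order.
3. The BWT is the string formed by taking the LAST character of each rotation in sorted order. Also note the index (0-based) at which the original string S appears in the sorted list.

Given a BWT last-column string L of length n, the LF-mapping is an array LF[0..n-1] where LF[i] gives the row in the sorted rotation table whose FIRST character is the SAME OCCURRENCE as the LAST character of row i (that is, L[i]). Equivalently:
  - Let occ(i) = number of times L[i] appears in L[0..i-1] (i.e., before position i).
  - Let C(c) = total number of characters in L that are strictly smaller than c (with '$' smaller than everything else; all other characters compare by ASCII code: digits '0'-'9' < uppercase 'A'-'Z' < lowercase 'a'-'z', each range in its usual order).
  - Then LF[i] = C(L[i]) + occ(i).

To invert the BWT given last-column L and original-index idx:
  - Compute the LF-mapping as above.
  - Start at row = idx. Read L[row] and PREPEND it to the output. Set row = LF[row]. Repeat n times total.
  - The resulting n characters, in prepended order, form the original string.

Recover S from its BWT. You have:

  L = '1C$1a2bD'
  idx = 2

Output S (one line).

Answer: 12DbaC1$

Derivation:
LF mapping: 1 4 0 2 6 3 7 5
Walk LF starting at row 2, prepending L[row]:
  step 1: row=2, L[2]='$', prepend. Next row=LF[2]=0
  step 2: row=0, L[0]='1', prepend. Next row=LF[0]=1
  step 3: row=1, L[1]='C', prepend. Next row=LF[1]=4
  step 4: row=4, L[4]='a', prepend. Next row=LF[4]=6
  step 5: row=6, L[6]='b', prepend. Next row=LF[6]=7
  step 6: row=7, L[7]='D', prepend. Next row=LF[7]=5
  step 7: row=5, L[5]='2', prepend. Next row=LF[5]=3
  step 8: row=3, L[3]='1', prepend. Next row=LF[3]=2
Reversed output: 12DbaC1$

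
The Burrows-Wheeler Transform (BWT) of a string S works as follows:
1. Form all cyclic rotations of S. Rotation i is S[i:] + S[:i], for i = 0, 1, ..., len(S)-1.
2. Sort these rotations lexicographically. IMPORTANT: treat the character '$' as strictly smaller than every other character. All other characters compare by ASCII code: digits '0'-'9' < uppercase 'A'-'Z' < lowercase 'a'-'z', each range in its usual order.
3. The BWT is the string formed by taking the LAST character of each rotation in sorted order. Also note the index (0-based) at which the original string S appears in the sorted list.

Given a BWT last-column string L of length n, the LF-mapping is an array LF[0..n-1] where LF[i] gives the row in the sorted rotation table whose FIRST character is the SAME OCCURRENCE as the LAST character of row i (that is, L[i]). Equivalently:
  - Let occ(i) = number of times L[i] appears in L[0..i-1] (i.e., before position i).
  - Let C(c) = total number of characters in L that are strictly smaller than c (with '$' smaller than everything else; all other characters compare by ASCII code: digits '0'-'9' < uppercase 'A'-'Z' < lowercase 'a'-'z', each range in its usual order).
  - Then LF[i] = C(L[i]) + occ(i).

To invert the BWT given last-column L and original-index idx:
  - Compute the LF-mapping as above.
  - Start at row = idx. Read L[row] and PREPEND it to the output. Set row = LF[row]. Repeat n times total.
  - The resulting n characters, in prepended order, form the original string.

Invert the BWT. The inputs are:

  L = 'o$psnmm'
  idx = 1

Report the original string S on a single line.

Answer: mpmsno$

Derivation:
LF mapping: 4 0 5 6 3 1 2
Walk LF starting at row 1, prepending L[row]:
  step 1: row=1, L[1]='$', prepend. Next row=LF[1]=0
  step 2: row=0, L[0]='o', prepend. Next row=LF[0]=4
  step 3: row=4, L[4]='n', prepend. Next row=LF[4]=3
  step 4: row=3, L[3]='s', prepend. Next row=LF[3]=6
  step 5: row=6, L[6]='m', prepend. Next row=LF[6]=2
  step 6: row=2, L[2]='p', prepend. Next row=LF[2]=5
  step 7: row=5, L[5]='m', prepend. Next row=LF[5]=1
Reversed output: mpmsno$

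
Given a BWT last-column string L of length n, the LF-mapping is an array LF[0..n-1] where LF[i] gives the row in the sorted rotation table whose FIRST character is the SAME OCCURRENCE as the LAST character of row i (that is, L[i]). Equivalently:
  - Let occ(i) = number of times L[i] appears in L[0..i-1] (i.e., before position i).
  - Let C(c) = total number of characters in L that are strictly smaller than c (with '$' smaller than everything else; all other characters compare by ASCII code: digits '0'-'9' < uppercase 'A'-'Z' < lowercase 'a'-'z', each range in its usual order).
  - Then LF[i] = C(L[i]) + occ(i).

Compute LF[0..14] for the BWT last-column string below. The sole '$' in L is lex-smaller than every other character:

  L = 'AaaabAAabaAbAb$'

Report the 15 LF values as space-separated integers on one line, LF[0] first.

Char counts: '$':1, 'A':5, 'a':5, 'b':4
C (first-col start): C('$')=0, C('A')=1, C('a')=6, C('b')=11
L[0]='A': occ=0, LF[0]=C('A')+0=1+0=1
L[1]='a': occ=0, LF[1]=C('a')+0=6+0=6
L[2]='a': occ=1, LF[2]=C('a')+1=6+1=7
L[3]='a': occ=2, LF[3]=C('a')+2=6+2=8
L[4]='b': occ=0, LF[4]=C('b')+0=11+0=11
L[5]='A': occ=1, LF[5]=C('A')+1=1+1=2
L[6]='A': occ=2, LF[6]=C('A')+2=1+2=3
L[7]='a': occ=3, LF[7]=C('a')+3=6+3=9
L[8]='b': occ=1, LF[8]=C('b')+1=11+1=12
L[9]='a': occ=4, LF[9]=C('a')+4=6+4=10
L[10]='A': occ=3, LF[10]=C('A')+3=1+3=4
L[11]='b': occ=2, LF[11]=C('b')+2=11+2=13
L[12]='A': occ=4, LF[12]=C('A')+4=1+4=5
L[13]='b': occ=3, LF[13]=C('b')+3=11+3=14
L[14]='$': occ=0, LF[14]=C('$')+0=0+0=0

Answer: 1 6 7 8 11 2 3 9 12 10 4 13 5 14 0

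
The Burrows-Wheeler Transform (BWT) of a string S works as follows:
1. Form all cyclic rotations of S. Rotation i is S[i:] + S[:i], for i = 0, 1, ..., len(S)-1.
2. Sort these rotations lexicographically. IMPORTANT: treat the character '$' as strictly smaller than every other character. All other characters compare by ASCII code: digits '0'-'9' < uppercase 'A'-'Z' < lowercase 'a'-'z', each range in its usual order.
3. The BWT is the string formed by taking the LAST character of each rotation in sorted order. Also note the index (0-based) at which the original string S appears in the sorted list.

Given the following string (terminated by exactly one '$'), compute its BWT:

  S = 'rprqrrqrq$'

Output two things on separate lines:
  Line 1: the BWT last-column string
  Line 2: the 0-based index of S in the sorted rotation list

Answer: qrrrr$qrpq
5

Derivation:
All 10 rotations (rotation i = S[i:]+S[:i]):
  rot[0] = rprqrrqrq$
  rot[1] = prqrrqrq$r
  rot[2] = rqrrqrq$rp
  rot[3] = qrrqrq$rpr
  rot[4] = rrqrq$rprq
  rot[5] = rqrq$rprqr
  rot[6] = qrq$rprqrr
  rot[7] = rq$rprqrrq
  rot[8] = q$rprqrrqr
  rot[9] = $rprqrrqrq
Sorted (with $ < everything):
  sorted[0] = $rprqrrqrq  (last char: 'q')
  sorted[1] = prqrrqrq$r  (last char: 'r')
  sorted[2] = q$rprqrrqr  (last char: 'r')
  sorted[3] = qrq$rprqrr  (last char: 'r')
  sorted[4] = qrrqrq$rpr  (last char: 'r')
  sorted[5] = rprqrrqrq$  (last char: '$')
  sorted[6] = rq$rprqrrq  (last char: 'q')
  sorted[7] = rqrq$rprqr  (last char: 'r')
  sorted[8] = rqrrqrq$rp  (last char: 'p')
  sorted[9] = rrqrq$rprq  (last char: 'q')
Last column: qrrrr$qrpq
Original string S is at sorted index 5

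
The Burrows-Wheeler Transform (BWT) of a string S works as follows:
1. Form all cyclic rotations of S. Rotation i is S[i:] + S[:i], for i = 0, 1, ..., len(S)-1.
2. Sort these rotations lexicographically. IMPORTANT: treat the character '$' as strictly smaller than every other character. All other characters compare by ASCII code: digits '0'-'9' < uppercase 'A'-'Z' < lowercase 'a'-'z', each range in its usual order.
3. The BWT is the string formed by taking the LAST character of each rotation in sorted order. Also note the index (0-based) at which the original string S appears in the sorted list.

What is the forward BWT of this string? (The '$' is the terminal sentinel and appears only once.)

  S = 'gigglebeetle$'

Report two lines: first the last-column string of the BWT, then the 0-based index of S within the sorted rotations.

Answer: eellbei$ggtge
7

Derivation:
All 13 rotations (rotation i = S[i:]+S[:i]):
  rot[0] = gigglebeetle$
  rot[1] = igglebeetle$g
  rot[2] = gglebeetle$gi
  rot[3] = glebeetle$gig
  rot[4] = lebeetle$gigg
  rot[5] = ebeetle$giggl
  rot[6] = beetle$giggle
  rot[7] = eetle$giggleb
  rot[8] = etle$gigglebe
  rot[9] = tle$gigglebee
  rot[10] = le$gigglebeet
  rot[11] = e$gigglebeetl
  rot[12] = $gigglebeetle
Sorted (with $ < everything):
  sorted[0] = $gigglebeetle  (last char: 'e')
  sorted[1] = beetle$giggle  (last char: 'e')
  sorted[2] = e$gigglebeetl  (last char: 'l')
  sorted[3] = ebeetle$giggl  (last char: 'l')
  sorted[4] = eetle$giggleb  (last char: 'b')
  sorted[5] = etle$gigglebe  (last char: 'e')
  sorted[6] = gglebeetle$gi  (last char: 'i')
  sorted[7] = gigglebeetle$  (last char: '$')
  sorted[8] = glebeetle$gig  (last char: 'g')
  sorted[9] = igglebeetle$g  (last char: 'g')
  sorted[10] = le$gigglebeet  (last char: 't')
  sorted[11] = lebeetle$gigg  (last char: 'g')
  sorted[12] = tle$gigglebee  (last char: 'e')
Last column: eellbei$ggtge
Original string S is at sorted index 7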